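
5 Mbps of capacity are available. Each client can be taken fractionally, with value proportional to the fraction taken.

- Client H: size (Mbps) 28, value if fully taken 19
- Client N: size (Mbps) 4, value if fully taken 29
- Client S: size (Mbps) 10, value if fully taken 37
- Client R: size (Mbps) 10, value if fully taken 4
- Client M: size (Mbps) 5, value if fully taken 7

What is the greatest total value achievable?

32.7

Rank by value-to-size ratio: Client N 29/4≈7.25, Client S 37/10≈3.7, Client M 7/5≈1.4, Client H 19/28≈0.679, Client R 4/10≈0.4.
Take all of Client N (4 Mbps, value 29) → 1 Mbps left.
Only 1 Mbps remain; take 1/10 of Client S for value 37×1/10 = 3.7.
Total value = 32.7.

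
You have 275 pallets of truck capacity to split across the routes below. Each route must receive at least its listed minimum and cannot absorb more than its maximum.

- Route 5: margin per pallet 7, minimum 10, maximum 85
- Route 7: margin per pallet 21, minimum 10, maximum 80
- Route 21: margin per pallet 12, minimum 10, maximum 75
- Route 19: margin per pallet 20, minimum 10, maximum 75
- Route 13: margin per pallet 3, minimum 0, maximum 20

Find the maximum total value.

Meeting every minimum uses 10+10+10+10+0 = 40 pallets, leaving 235.
Order the routes by margin per pallet: Route 7 21 > Route 19 20 > Route 21 12 > Route 5 7 > Route 13 3.
Route 7: +70 to 80 (cap) ; 165 left.
Route 19 takes 65 more to reach its cap of 75 ; 100 left.
Give Route 21 65 more to hit its cap of 75 ; 35 left.
Only 35 left; Route 5 takes them to reach 45.
Total = 7×45 + 21×80 + 12×75 + 20×75 = 4395.

4395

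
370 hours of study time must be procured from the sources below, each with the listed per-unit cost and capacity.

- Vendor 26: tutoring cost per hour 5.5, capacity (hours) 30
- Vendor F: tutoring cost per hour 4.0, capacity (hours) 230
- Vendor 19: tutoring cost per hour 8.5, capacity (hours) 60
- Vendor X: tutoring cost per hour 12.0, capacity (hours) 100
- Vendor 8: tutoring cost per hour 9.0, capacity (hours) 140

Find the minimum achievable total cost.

2045

Fill from the cheapest source first.
Vendor F (4.0): use full 230 → 140 hours to go.
Vendor 26 (5.5): use full 30 → 110 hours to go.
Vendor 19 at 8.5: take all 60 hours → 50 still needed.
Vendor 8 at 9.0: take 50 of its 140 → requirement met.
Vendor X: unused.
Cost = 230×4.0 + 30×5.5 + 60×8.5 + 50×9.0 = 2045.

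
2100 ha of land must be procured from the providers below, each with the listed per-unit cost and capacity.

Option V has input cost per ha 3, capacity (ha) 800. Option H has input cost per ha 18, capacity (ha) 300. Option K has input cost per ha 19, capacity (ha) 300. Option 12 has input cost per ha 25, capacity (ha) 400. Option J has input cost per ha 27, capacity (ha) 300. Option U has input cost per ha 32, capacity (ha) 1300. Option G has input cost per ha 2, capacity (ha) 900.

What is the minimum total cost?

11500

Use providers in increasing cost order.
Take 900 from Option G at 2 — need 1200 more.
Option V at 3: take all 800 ha — 400 still needed.
Option H (18): use full 300 — 100 ha to go.
Take 100 from Option K at 19 to finish.
Option 12, Option J, Option U: unused.
Cost = 900×2 + 800×3 + 300×18 + 100×19 = 11500.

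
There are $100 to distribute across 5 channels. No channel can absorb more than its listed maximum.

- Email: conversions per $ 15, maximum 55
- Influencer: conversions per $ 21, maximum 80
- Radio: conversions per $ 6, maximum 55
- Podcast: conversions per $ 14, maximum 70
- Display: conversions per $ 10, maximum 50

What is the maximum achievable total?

1980

Order the channels by conversions per $: Influencer 21 > Email 15 > Podcast 14 > Display 10 > Radio 6.
Influencer takes 80 to reach its cap of 80 ; 20 left.
Only 20 left; Email takes them to reach 20.
Total = 15×20 + 21×80 = 1980.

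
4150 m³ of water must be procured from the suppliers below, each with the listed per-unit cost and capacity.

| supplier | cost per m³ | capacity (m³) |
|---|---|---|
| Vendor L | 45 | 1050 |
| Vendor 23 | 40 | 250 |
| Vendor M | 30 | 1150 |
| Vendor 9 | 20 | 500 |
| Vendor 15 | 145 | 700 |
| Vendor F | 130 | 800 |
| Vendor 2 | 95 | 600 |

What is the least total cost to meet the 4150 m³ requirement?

Cheapest first:
Vendor 9 at 20: take all 500 m³ — 3650 still needed.
Take 1150 from Vendor M at 30 — need 2500 more.
Take 250 from Vendor 23 at 40 — need 2250 more.
Vendor L (45): use full 1050 — 1200 m³ to go.
Vendor 2 at 95: take all 600 m³ — 600 still needed.
Take 600 from Vendor F at 130 to finish.
Vendor 15: unused.
Cost = 500×20 + 1150×30 + 250×40 + 1050×45 + 600×95 + 600×130 = 236750.

236750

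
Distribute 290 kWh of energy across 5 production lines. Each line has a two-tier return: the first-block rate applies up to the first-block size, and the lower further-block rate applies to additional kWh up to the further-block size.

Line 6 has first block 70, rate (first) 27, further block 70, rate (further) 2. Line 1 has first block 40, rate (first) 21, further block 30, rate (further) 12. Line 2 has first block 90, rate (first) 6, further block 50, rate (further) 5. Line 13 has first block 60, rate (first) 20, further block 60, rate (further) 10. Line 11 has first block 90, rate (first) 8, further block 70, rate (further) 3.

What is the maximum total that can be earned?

Treat each block as its own option and order by rate: Line 6/T1 27 > Line 1/T1 21 > Line 13/T1 20 > Line 1/T2 12 > Line 13/T2 10 > Line 11/T1 8 > Line 2/T1 6 > Line 2/T2 5 > Line 11/T2 3 > Line 6/T2 2.
Line 6/T1 (27): +70 — 220 left.
Fill Line 1 T1 block (40 at 21) — 180 left.
Line 13/T1 (20): +60 — 120 left.
Line 1/T2 (12): +30 — 90 left.
Line 13/T2 (10): +60 — 30 left.
Line 11 T1 at 8: only 30 left, fill 30.
Total = 27×70 + 21×40 + 20×60 + 12×30 + 10×60 + 8×30 = 5130.

5130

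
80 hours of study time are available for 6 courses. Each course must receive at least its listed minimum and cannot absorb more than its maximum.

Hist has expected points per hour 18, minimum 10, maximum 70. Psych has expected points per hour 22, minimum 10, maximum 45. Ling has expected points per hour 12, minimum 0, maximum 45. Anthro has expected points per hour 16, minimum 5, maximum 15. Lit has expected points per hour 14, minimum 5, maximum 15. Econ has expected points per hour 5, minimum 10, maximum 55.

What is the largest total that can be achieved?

Meeting every minimum uses 10+10+0+5+5+10 = 40 hours, leaving 40.
Highest expected points per hour first: Psych 22 > Hist 18 > Anthro 16 > Lit 14 > Ling 12 > Econ 5.
Psych: +35 to 45 (cap) → 5 left.
Hist: +5 (room for 60) → 15. Pool exhausted.
Total = 18×15 + 22×45 + 16×5 + 14×5 + 5×10 = 1460.

1460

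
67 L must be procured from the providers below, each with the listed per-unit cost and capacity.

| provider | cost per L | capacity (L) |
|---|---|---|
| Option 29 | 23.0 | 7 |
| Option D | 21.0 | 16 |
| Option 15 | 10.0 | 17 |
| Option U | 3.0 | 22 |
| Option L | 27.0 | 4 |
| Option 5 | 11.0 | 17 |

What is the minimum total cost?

654

Cheapest first:
Take 22 from Option U at 3.0 — need 45 more.
Option 15 (10.0): use full 17 — 28 L to go.
Take 17 from Option 5 at 11.0 — need 11 more.
Option D at 21.0: take 11 of its 16 — requirement met.
Option 29, Option L: unused.
Cost = 22×3.0 + 17×10.0 + 17×11.0 + 11×21.0 = 654.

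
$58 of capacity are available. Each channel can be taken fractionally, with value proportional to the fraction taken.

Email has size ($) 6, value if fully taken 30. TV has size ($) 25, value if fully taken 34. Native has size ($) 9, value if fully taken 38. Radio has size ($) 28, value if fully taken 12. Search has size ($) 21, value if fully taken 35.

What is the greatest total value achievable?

132.92

Sort by value density: Email 30/6≈5, Native 38/9≈4.22, Search 35/21≈1.67, TV 34/25≈1.36, Radio 12/28≈0.429.
Take all of Email (6 $, value 30) — 52 $ left.
All 9 $ of Native fit (value 38) — 43 remain.
Take all of Search (21 $, value 35) — 22 $ left.
22 $ left: a 22/25 share of TV gives 34×22/25 = 29.92.
Total value = 132.92.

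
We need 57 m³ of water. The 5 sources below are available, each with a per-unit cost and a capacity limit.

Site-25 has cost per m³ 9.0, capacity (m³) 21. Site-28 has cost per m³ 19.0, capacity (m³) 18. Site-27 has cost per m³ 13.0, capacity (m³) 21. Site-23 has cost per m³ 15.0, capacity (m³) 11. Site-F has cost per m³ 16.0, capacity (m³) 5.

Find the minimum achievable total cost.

691

Fill from the cheapest source first.
Site-25 (9.0): use full 21 ; 36 m³ to go.
Site-27 at 13.0: take all 21 m³ ; 15 still needed.
Site-23 (15.0): use full 11 ; 4 m³ to go.
Take 4 from Site-F at 16.0 to finish.
Site-28: unused.
Cost = 21×9.0 + 21×13.0 + 11×15.0 + 4×16.0 = 691.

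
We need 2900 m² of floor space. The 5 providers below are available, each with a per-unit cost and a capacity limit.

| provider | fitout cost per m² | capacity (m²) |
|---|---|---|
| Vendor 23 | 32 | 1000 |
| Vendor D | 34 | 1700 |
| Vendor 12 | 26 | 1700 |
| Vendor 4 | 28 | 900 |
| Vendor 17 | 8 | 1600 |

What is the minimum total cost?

46600

Use providers in increasing cost order.
Take 1600 from Vendor 17 at 8 ; need 1300 more.
Take 1300 from Vendor 12 at 26 to finish.
Vendor 4, Vendor 23, Vendor D: unused.
Cost = 1600×8 + 1300×26 = 46600.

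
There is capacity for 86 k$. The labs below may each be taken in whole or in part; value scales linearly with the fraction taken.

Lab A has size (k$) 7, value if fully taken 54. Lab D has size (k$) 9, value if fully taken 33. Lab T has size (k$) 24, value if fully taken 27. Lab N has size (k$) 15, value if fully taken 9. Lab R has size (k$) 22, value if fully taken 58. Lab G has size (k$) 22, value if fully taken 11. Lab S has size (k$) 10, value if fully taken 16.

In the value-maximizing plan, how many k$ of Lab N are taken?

Best value per unit of size first: Lab A 54/7≈7.71, Lab D 33/9≈3.67, Lab R 58/22≈2.64, Lab S 16/10≈1.6, Lab T 27/24≈1.12, Lab N 9/15≈0.6, Lab G 11/22≈0.5.
Take all of Lab A (7 k$, value 54) — 79 k$ left.
Lab D: take in full, 9 k$ for value 33 — 70 left.
Take all of Lab R (22 k$, value 58) — 48 k$ left.
Lab S: take in full, 10 k$ for value 16 — 38 left.
All 24 k$ of Lab T fit (value 27) — 14 remain.
Only 14 k$ remain; take 14/15 of Lab N for value 9×14/15 = 8.4.

14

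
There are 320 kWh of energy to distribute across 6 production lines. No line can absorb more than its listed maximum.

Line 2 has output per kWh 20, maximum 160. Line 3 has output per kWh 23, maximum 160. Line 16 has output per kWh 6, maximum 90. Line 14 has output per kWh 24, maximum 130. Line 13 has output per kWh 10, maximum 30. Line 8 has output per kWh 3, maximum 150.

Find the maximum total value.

Order the production lines by output per kWh: Line 14 24 > Line 3 23 > Line 2 20 > Line 13 10 > Line 16 6 > Line 8 3.
Line 14 takes 130 to reach its cap of 130 — 190 left.
Line 3: +160 to 160 (cap) — 30 left.
Line 2: +30 (room for 160) → 30. Pool exhausted.
Total = 20×30 + 23×160 + 24×130 = 7400.

7400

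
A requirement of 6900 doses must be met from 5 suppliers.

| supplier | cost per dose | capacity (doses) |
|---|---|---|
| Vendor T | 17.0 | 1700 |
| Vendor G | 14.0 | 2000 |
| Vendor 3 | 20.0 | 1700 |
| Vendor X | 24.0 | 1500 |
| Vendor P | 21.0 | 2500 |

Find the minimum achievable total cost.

Use suppliers in increasing cost order.
Vendor G (14.0): use full 2000 → 4900 doses to go.
Vendor T (17.0): use full 1700 → 3200 doses to go.
Take 1700 from Vendor 3 at 20.0 → need 1500 more.
Vendor P (21.0): take the remaining 1500 → done.
Vendor X: unused.
Cost = 2000×14.0 + 1700×17.0 + 1700×20.0 + 1500×21.0 = 122400.

122400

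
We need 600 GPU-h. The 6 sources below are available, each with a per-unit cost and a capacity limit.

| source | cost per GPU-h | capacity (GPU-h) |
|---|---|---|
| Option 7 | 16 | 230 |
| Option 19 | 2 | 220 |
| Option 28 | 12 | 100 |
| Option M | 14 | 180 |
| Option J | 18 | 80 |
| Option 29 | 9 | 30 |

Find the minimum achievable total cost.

Use sources in increasing cost order.
Option 19 at 2: take all 220 GPU-h ; 380 still needed.
Option 29 at 9: take all 30 GPU-h ; 350 still needed.
Option 28 at 12: take all 100 GPU-h ; 250 still needed.
Take 180 from Option M at 14 ; need 70 more.
Take 70 from Option 7 at 16 to finish.
Option J: unused.
Cost = 220×2 + 30×9 + 100×12 + 180×14 + 70×16 = 5550.

5550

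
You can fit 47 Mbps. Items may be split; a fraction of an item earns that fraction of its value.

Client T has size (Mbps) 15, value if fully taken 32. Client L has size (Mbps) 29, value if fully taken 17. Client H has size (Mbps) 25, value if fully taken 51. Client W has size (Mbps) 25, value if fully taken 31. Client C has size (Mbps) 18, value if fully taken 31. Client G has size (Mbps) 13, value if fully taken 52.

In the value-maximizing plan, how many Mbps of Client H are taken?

19

Sort by value density: Client G 52/13≈4, Client T 32/15≈2.13, Client H 51/25≈2.04, Client C 31/18≈1.72, Client W 31/25≈1.24, Client L 17/29≈0.586.
All 13 Mbps of Client G fit (value 52) — 34 remain.
Client T: take in full, 15 Mbps for value 32 — 19 left.
Fill the last 19 Mbps with part of Client H: 19/25 of it earns 38.76.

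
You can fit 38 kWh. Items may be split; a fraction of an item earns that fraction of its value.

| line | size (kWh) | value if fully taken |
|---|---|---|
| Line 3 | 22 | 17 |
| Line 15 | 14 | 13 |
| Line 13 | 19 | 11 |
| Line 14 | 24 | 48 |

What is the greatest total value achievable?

61

Best value per unit of size first: Line 14 48/24≈2, Line 15 13/14≈0.929, Line 3 17/22≈0.773, Line 13 11/19≈0.579.
Line 14: take in full, 24 kWh for value 48 — 14 left.
Line 15: take in full, 14 kWh for value 13 — 0 left.
Total value = 61.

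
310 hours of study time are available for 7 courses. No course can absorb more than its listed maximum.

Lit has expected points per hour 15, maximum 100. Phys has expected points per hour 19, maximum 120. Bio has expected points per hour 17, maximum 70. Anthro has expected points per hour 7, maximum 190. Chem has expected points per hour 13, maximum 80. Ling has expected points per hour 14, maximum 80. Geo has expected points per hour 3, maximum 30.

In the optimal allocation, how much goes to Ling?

Highest expected points per hour first: Phys 19 > Bio 17 > Lit 15 > Ling 14 > Chem 13 > Anthro 7 > Geo 3.
Give Phys 120 to hit its cap of 120 ; 190 left.
Bio: +70 to 70 (cap) ; 120 left.
Lit: +100 to 100 (cap) ; 20 left.
Ling has room for 80 but only 20 remain, so it gets 20.

20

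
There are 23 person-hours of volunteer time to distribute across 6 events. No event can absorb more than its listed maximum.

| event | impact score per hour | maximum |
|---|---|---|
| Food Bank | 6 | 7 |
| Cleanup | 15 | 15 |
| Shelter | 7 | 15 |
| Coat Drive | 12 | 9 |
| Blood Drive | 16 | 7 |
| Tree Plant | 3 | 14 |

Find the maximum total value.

349

Highest impact score per hour first: Blood Drive 16 > Cleanup 15 > Coat Drive 12 > Shelter 7 > Food Bank 6 > Tree Plant 3.
Blood Drive takes 7 to reach its cap of 7 ; 16 left.
Give Cleanup 15 to hit its cap of 15 ; 1 left.
Only 1 left; Coat Drive takes them to reach 1.
Total = 15×15 + 12×1 + 16×7 = 349.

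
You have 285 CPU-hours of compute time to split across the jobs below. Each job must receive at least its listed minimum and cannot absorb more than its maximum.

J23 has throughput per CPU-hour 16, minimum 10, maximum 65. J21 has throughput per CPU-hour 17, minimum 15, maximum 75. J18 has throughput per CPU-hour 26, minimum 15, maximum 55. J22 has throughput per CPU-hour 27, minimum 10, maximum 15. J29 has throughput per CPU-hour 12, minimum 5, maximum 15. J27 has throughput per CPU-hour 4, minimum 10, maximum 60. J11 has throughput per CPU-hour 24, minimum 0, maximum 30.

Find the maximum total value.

Meeting every minimum uses 10+15+15+10+5+10+0 = 65 CPU-hours, leaving 220.
Rank by throughput per CPU-hour: J22 27 > J18 26 > J11 24 > J21 17 > J23 16 > J29 12 > J27 4.
J22 takes 5 more to reach its cap of 15 ; 215 left.
J18 takes 40 more to reach its cap of 55 ; 175 left.
J11: +30 to 30 (cap) ; 145 left.
J21 takes 60 more to reach its cap of 75 ; 85 left.
Give J23 55 more to hit its cap of 65 ; 30 left.
J29 takes 10 more to reach its cap of 15 ; 20 left.
Only 20 left; J27 takes them to reach 30.
Total = 16×65 + 17×75 + 26×55 + 27×15 + 12×15 + 4×30 + 24×30 = 5170.

5170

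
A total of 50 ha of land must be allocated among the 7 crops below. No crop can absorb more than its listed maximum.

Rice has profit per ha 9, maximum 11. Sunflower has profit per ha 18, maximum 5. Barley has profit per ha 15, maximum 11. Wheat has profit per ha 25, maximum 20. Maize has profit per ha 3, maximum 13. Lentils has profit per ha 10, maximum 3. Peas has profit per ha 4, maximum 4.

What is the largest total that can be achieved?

884

Order the crops by profit per ha: Wheat 25 > Sunflower 18 > Barley 15 > Lentils 10 > Rice 9 > Peas 4 > Maize 3.
Wheat: +20 to 20 (cap) — 30 left.
Sunflower: +5 to 5 (cap) — 25 left.
Barley: +11 to 11 (cap) — 14 left.
Give Lentils 3 to hit its cap of 3 — 11 left.
Give Rice 11 to hit its cap of 11 — 0 left.
Total = 9×11 + 18×5 + 15×11 + 25×20 + 10×3 = 884.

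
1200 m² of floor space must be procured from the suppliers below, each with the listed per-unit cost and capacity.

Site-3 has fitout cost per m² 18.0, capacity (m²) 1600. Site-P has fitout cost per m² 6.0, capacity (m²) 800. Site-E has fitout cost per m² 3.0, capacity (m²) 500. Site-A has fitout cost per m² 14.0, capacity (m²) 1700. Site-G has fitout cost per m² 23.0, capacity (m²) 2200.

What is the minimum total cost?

Fill from the cheapest supplier first.
Site-E at 3.0: take all 500 m² ; 700 still needed.
Site-P at 6.0: take 700 of its 800 ; requirement met.
Site-A, Site-3, Site-G: unused.
Cost = 500×3.0 + 700×6.0 = 5700.

5700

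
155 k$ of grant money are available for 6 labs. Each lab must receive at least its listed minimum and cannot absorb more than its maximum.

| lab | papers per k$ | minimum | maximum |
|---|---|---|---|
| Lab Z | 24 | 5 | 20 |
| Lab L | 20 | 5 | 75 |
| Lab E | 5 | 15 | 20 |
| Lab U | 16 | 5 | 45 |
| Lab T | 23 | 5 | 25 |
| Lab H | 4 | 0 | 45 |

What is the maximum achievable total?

Meeting every minimum uses 5+5+15+5+5+0 = 35 k$, leaving 120.
Highest papers per k$ first: Lab Z 24 > Lab T 23 > Lab L 20 > Lab U 16 > Lab E 5 > Lab H 4.
Give Lab Z 15 more to hit its cap of 20 — 105 left.
Lab T: +20 to 25 (cap) — 85 left.
Give Lab L 70 more to hit its cap of 75 — 15 left.
Only 15 left; Lab U takes them to reach 20.
Total = 24×20 + 20×75 + 5×15 + 16×20 + 23×25 = 2950.

2950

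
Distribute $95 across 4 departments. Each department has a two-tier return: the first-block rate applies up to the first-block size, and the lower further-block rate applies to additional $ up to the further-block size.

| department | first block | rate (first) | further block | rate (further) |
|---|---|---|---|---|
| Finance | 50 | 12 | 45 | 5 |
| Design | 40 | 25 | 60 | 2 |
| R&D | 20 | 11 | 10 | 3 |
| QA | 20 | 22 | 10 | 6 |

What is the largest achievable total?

Order all 8 blocks by rate: Design/T1 25 > QA/T1 22 > Finance/T1 12 > R&D/T1 11 > QA/T2 6 > Finance/T2 5 > R&D/T2 3 > Design/T2 2.
Design T1 at 25: fill all 40 → 55 left.
QA/T1 (22): +20 → 35 left.
Finance/T1: +35 of 50 at 12; pool empty.
Total = 25×40 + 22×20 + 12×35 = 1860.

1860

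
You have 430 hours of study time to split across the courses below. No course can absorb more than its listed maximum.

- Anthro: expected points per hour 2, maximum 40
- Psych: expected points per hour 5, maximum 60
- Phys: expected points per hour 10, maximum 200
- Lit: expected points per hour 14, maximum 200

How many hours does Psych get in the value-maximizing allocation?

Highest expected points per hour first: Lit 14 > Phys 10 > Psych 5 > Anthro 2.
Lit takes 200 to reach its cap of 200 → 230 left.
Phys: +200 to 200 (cap) → 30 left.
Only 30 left; Psych takes them to reach 30.

30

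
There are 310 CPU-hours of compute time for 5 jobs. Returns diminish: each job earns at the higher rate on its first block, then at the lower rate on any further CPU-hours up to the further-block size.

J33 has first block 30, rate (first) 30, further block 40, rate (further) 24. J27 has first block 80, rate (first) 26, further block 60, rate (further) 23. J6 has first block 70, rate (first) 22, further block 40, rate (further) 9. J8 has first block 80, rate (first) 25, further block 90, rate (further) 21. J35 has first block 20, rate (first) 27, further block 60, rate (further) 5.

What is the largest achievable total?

Rank every tier by rate: J33/first 30 > J35/first 27 > J27/first 26 > J8/first 25 > J33/second 24 > J27/second 23 > J6/first 22 > J8/second 21 > J6/second 9 > J35/second 5.
J33 first at 30: fill all 30 — 280 left.
J35 first at 27: fill all 20 — 260 left.
J27/first (26): +80 — 180 left.
J8 first at 25: fill all 80 — 100 left.
J33/second (24): +40 — 60 left.
J27 second at 23: fill all 60 — 0 left.
Total = 30×30 + 27×20 + 26×80 + 25×80 + 24×40 + 23×60 = 7860.

7860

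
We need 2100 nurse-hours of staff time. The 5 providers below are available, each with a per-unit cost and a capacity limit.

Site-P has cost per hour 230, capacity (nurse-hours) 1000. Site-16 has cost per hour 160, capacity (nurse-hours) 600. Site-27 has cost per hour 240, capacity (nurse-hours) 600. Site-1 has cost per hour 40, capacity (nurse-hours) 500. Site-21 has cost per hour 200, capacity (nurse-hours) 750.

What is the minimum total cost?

Fill from the cheapest provider first.
Site-1 (40): use full 500 → 1600 nurse-hours to go.
Site-16 at 160: take all 600 nurse-hours → 1000 still needed.
Site-21 (200): use full 750 → 250 nurse-hours to go.
Take 250 from Site-P at 230 to finish.
Site-27: unused.
Cost = 500×40 + 600×160 + 750×200 + 250×230 = 323500.

323500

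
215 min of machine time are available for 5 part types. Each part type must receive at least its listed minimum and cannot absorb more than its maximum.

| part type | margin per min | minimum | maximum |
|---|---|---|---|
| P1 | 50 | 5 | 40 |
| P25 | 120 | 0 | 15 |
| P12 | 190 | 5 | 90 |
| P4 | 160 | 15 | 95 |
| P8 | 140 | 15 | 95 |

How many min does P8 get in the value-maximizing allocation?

Meeting every minimum uses 5+0+5+15+15 = 40 min, leaving 175.
Rank by margin per min: P12 190 > P4 160 > P8 140 > P25 120 > P1 50.
P12: +85 to 90 (cap) — 90 left.
P4 takes 80 more to reach its cap of 95 — 10 left.
P8: +10 (room for 80) → 25. Pool exhausted.

25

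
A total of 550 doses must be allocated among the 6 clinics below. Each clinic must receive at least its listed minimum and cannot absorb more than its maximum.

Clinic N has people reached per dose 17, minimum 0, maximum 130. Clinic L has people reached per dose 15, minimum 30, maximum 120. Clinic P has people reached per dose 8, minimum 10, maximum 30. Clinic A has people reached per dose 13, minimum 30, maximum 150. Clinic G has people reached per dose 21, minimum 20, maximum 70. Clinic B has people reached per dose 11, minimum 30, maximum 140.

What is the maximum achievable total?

Meeting every minimum uses 0+30+10+30+20+30 = 120 doses, leaving 430.
Order the clinics by people reached per dose: Clinic G 21 > Clinic N 17 > Clinic L 15 > Clinic A 13 > Clinic B 11 > Clinic P 8.
Clinic G: +50 to 70 (cap) → 380 left.
Clinic N takes 130 more to reach its cap of 130 → 250 left.
Give Clinic L 90 more to hit its cap of 120 → 160 left.
Clinic A: +120 to 150 (cap) → 40 left.
Clinic B has room for 110 more but only 40 remain, so it gets 70.
Total = 17×130 + 15×120 + 8×10 + 13×150 + 21×70 + 11×70 = 8280.

8280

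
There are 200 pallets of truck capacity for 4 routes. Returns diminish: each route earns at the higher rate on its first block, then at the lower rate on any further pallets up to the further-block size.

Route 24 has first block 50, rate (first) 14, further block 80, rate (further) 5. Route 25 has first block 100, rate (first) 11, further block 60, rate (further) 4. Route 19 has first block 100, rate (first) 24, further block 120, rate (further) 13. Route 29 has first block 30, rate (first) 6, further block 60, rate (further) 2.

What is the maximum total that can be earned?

Treat each block as its own option and order by rate: Route 19/tier1 24 > Route 24/tier1 14 > Route 19/tier2 13 > Route 25/tier1 11 > Route 29/tier1 6 > Route 24/tier2 5 > Route 25/tier2 4 > Route 29/tier2 2.
Fill Route 19 tier1 block (100 at 24) ; 100 left.
Route 24/tier1 (14): +50 ; 50 left.
50 remain; put them into Route 19 tier2 at 13.
Total = 24×100 + 14×50 + 13×50 = 3750.

3750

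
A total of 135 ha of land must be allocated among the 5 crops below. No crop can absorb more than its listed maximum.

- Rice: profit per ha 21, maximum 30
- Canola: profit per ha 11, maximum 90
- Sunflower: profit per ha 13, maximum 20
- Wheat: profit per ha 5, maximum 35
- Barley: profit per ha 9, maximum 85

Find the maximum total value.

1825

Rank by profit per ha: Rice 21 > Sunflower 13 > Canola 11 > Barley 9 > Wheat 5.
Rice takes 30 to reach its cap of 30 — 105 left.
Sunflower takes 20 to reach its cap of 20 — 85 left.
Only 85 left; Canola takes them to reach 85.
Total = 21×30 + 11×85 + 13×20 = 1825.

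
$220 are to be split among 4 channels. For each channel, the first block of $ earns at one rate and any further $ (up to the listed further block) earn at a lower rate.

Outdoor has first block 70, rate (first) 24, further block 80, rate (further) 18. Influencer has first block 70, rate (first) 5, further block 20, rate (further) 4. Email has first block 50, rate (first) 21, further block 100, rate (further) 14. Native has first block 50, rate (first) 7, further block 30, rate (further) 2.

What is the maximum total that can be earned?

4450

Treat each block as its own option and order by rate: Outdoor/first 24 > Email/first 21 > Outdoor/second 18 > Email/second 14 > Native/first 7 > Influencer/first 5 > Influencer/second 4 > Native/second 2.
Fill Outdoor first block (70 at 24) ; 150 left.
Email/first (21): +50 ; 100 left.
Outdoor second at 18: fill all 80 ; 20 left.
20 remain; put them into Email second at 14.
Total = 24×70 + 21×50 + 18×80 + 14×20 = 4450.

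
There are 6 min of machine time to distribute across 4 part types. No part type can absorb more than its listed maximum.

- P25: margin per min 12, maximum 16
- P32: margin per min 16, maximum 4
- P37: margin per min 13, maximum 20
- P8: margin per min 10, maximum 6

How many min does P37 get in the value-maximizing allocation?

Rank by margin per min: P32 16 > P37 13 > P25 12 > P8 10.
P32: +4 to 4 (cap) ; 2 left.
P37 has room for 20 but only 2 remain, so it gets 2.

2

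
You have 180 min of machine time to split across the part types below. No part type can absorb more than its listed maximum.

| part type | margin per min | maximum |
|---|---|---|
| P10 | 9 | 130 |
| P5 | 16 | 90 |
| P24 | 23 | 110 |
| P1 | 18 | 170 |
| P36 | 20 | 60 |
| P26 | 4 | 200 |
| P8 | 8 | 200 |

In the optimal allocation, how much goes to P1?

Rank by margin per min: P24 23 > P36 20 > P1 18 > P5 16 > P10 9 > P8 8 > P26 4.
P24: +110 to 110 (cap) → 70 left.
P36 takes 60 to reach its cap of 60 → 10 left.
P1 has room for 170 but only 10 remain, so it gets 10.

10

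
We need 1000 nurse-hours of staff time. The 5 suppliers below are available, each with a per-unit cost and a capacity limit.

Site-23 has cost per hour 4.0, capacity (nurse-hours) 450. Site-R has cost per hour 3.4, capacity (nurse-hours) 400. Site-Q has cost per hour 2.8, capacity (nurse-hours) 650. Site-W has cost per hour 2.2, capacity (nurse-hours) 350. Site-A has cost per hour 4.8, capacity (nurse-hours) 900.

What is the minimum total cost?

Cheapest first:
Site-W at 2.2: take all 350 nurse-hours ; 650 still needed.
Site-Q (2.8): use full 650 ; 0 nurse-hours to go.
Site-R, Site-23, Site-A: unused.
Cost = 350×2.2 + 650×2.8 = 2590.

2590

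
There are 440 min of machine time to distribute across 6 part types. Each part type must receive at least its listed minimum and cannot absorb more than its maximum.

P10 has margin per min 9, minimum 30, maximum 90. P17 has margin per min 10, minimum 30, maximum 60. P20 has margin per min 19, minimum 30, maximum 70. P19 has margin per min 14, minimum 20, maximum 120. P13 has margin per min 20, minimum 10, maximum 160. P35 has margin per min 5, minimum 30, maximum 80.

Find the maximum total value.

Meeting every minimum uses 30+30+30+20+10+30 = 150 min, leaving 290.
Rank by margin per min: P13 20 > P20 19 > P19 14 > P17 10 > P10 9 > P35 5.
Give P13 150 more to hit its cap of 160 → 140 left.
P20 takes 40 more to reach its cap of 70 → 100 left.
Give P19 100 more to hit its cap of 120 → 0 left.
Total = 9×30 + 10×30 + 19×70 + 14×120 + 20×160 + 5×30 = 6930.

6930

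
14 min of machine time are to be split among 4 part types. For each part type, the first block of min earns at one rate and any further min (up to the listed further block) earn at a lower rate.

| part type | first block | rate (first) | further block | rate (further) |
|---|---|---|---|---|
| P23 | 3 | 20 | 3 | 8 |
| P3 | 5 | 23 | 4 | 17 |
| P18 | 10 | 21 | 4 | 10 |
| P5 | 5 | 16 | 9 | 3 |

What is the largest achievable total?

304

Treat each block as its own option and order by rate: P3/tier1 23 > P18/tier1 21 > P23/tier1 20 > P3/tier2 17 > P5/tier1 16 > P18/tier2 10 > P23/tier2 8 > P5/tier2 3.
P3 tier1 at 23: fill all 5 ; 9 left.
9 remain; put them into P18 tier1 at 21.
Total = 23×5 + 21×9 = 304.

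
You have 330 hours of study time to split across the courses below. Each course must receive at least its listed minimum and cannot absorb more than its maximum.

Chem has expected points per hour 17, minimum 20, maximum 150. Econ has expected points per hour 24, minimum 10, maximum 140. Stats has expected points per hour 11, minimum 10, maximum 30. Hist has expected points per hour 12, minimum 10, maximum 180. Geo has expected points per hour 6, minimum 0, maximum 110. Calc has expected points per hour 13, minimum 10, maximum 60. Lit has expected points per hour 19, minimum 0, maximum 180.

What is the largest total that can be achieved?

6720

Meeting every minimum uses 20+10+10+10+0+10+0 = 60 hours, leaving 270.
Highest expected points per hour first: Econ 24 > Lit 19 > Chem 17 > Calc 13 > Hist 12 > Stats 11 > Geo 6.
Econ takes 130 more to reach its cap of 140 — 140 left.
Only 140 left; Lit takes them to reach 140.
Total = 17×20 + 24×140 + 11×10 + 12×10 + 13×10 + 19×140 = 6720.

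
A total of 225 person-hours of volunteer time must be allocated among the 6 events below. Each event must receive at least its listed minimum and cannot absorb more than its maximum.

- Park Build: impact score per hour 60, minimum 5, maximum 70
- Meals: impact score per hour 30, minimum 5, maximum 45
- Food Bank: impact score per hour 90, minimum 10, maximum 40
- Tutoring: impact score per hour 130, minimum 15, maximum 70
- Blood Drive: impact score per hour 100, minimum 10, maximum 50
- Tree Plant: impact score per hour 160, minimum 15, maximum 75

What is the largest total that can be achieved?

28350

Meeting every minimum uses 5+5+10+15+10+15 = 60 person-hours, leaving 165.
Highest impact score per hour first: Tree Plant 160 > Tutoring 130 > Blood Drive 100 > Food Bank 90 > Park Build 60 > Meals 30.
Tree Plant takes 60 more to reach its cap of 75 → 105 left.
Tutoring takes 55 more to reach its cap of 70 → 50 left.
Give Blood Drive 40 more to hit its cap of 50 → 10 left.
Food Bank has room for 30 more but only 10 remain, so it gets 20.
Total = 60×5 + 30×5 + 90×20 + 130×70 + 100×50 + 160×75 = 28350.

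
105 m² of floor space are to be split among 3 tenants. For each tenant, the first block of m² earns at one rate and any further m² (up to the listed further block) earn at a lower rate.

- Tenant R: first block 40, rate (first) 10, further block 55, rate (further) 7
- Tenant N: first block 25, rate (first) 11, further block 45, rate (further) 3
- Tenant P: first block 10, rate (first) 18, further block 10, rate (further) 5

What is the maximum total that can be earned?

1065

Rank every tier by rate: Tenant P/tier1 18 > Tenant N/tier1 11 > Tenant R/tier1 10 > Tenant R/tier2 7 > Tenant P/tier2 5 > Tenant N/tier2 3.
Fill Tenant P tier1 block (10 at 18) → 95 left.
Tenant N tier1 at 11: fill all 25 → 70 left.
Fill Tenant R tier1 block (40 at 10) → 30 left.
Tenant R/tier2: +30 of 55 at 7; pool empty.
Total = 18×10 + 11×25 + 10×40 + 7×30 = 1065.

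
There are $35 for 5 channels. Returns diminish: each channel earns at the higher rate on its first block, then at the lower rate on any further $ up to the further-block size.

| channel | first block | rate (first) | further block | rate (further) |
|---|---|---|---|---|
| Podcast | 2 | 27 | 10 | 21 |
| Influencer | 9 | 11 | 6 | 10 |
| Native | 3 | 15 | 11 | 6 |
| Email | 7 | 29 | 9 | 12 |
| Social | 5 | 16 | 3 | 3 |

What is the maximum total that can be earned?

Rank every tier by rate: Email/first 29 > Podcast/first 27 > Podcast/second 21 > Social/first 16 > Native/first 15 > Email/second 12 > Influencer/first 11 > Influencer/second 10 > Native/second 6 > Social/second 3.
Fill Email first block (7 at 29) → 28 left.
Podcast first at 27: fill all 2 → 26 left.
Podcast/second (21): +10 → 16 left.
Social/first (16): +5 → 11 left.
Native/first (15): +3 → 8 left.
8 remain; put them into Email second at 12.
Total = 29×7 + 27×2 + 21×10 + 16×5 + 15×3 + 12×8 = 688.

688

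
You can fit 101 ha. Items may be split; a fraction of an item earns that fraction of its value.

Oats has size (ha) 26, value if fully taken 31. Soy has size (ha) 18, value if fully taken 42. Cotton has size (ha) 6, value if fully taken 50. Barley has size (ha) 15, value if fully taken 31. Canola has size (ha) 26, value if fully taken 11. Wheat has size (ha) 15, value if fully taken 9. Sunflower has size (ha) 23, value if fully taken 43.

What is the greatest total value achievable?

Sort by value density: Cotton 50/6≈8.33, Soy 42/18≈2.33, Barley 31/15≈2.07, Sunflower 43/23≈1.87, Oats 31/26≈1.19, Wheat 9/15≈0.6, Canola 11/26≈0.423.
Take all of Cotton (6 ha, value 50) → 95 ha left.
Soy: take in full, 18 ha for value 42 → 77 left.
Take all of Barley (15 ha, value 31) → 62 ha left.
All 23 ha of Sunflower fit (value 43) → 39 remain.
Take all of Oats (26 ha, value 31) → 13 ha left.
Only 13 ha remain; take 13/15 of Wheat for value 9×13/15 = 7.8.
Total value = 204.8.

204.8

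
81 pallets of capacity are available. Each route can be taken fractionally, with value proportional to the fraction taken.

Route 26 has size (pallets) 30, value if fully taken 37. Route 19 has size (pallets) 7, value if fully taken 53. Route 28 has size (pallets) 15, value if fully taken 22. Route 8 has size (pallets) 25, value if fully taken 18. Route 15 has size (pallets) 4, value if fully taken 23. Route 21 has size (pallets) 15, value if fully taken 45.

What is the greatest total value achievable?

Rank by value-to-size ratio: Route 19 53/7≈7.57, Route 15 23/4≈5.75, Route 21 45/15≈3, Route 28 22/15≈1.47, Route 26 37/30≈1.23, Route 8 18/25≈0.72.
All 7 pallets of Route 19 fit (value 53) — 74 remain.
Take all of Route 15 (4 pallets, value 23) — 70 pallets left.
Route 21: take in full, 15 pallets for value 45 — 55 left.
Route 28: take in full, 15 pallets for value 22 — 40 left.
Route 26: take in full, 30 pallets for value 37 — 10 left.
Fill the last 10 pallets with part of Route 8: 10/25 of it earns 7.2.
Total value = 187.2.

187.2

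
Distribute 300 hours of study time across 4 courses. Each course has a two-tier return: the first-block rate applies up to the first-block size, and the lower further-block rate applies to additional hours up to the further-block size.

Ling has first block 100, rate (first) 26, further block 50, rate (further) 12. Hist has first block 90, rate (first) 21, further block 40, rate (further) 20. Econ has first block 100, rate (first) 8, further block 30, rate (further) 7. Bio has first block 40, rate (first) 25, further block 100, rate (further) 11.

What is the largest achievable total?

6650

Rank every tier by rate: Ling/first 26 > Bio/first 25 > Hist/first 21 > Hist/second 20 > Ling/second 12 > Bio/second 11 > Econ/first 8 > Econ/second 7.
Ling first at 26: fill all 100 ; 200 left.
Bio/first (25): +40 ; 160 left.
Hist first at 21: fill all 90 ; 70 left.
Hist second at 20: fill all 40 ; 30 left.
Ling/second: +30 of 50 at 12; pool empty.
Total = 26×100 + 25×40 + 21×90 + 20×40 + 12×30 = 6650.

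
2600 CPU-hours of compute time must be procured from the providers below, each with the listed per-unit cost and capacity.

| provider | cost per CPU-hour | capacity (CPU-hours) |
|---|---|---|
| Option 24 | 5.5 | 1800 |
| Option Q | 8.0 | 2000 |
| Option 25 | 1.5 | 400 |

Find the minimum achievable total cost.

Cheapest first:
Option 25 at 1.5: take all 400 CPU-hours ; 2200 still needed.
Option 24 (5.5): use full 1800 ; 400 CPU-hours to go.
Option Q at 8.0: take 400 of its 2000 ; requirement met.
Cost = 400×1.5 + 1800×5.5 + 400×8.0 = 13700.

13700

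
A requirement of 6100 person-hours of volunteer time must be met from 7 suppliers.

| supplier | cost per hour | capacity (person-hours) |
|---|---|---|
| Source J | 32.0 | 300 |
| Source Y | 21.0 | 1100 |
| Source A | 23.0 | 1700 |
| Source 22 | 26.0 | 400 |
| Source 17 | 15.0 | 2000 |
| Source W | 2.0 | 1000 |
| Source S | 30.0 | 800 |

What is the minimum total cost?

Fill from the cheapest supplier first.
Source W at 2.0: take all 1000 person-hours — 5100 still needed.
Source 17 (15.0): use full 2000 — 3100 person-hours to go.
Source Y (21.0): use full 1100 — 2000 person-hours to go.
Take 1700 from Source A at 23.0 — need 300 more.
Source 22 at 26.0: take 300 of its 400 — requirement met.
Source S, Source J: unused.
Cost = 1000×2.0 + 2000×15.0 + 1100×21.0 + 1700×23.0 + 300×26.0 = 102000.

102000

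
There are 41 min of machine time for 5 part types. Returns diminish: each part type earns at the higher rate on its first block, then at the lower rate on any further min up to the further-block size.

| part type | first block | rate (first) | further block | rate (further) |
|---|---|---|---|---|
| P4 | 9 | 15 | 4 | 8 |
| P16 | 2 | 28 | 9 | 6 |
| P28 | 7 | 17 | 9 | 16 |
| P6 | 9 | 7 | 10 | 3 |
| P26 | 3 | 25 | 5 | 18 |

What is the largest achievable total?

Treat each block as its own option and order by rate: P16/T1 28 > P26/T1 25 > P26/T2 18 > P28/T1 17 > P28/T2 16 > P4/T1 15 > P4/T2 8 > P6/T1 7 > P16/T2 6 > P6/T2 3.
P16/T1 (28): +2 — 39 left.
Fill P26 T1 block (3 at 25) — 36 left.
P26/T2 (18): +5 — 31 left.
P28/T1 (17): +7 — 24 left.
P28 T2 at 16: fill all 9 — 15 left.
P4 T1 at 15: fill all 9 — 6 left.
P4 T2 at 8: fill all 4 — 2 left.
2 remain; put them into P6 T1 at 7.
Total = 28×2 + 25×3 + 18×5 + 17×7 + 16×9 + 15×9 + 8×4 + 7×2 = 665.

665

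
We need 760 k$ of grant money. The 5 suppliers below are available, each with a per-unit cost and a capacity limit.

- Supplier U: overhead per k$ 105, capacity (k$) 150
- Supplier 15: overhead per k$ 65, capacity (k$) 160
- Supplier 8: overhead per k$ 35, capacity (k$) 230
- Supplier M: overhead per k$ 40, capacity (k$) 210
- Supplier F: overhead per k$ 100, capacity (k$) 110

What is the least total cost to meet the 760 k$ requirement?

Fill from the cheapest supplier first.
Supplier 8 (35): use full 230 ; 530 k$ to go.
Supplier M (40): use full 210 ; 320 k$ to go.
Supplier 15 at 65: take all 160 k$ ; 160 still needed.
Supplier F (100): use full 110 ; 50 k$ to go.
Supplier U at 105: take 50 of its 150 ; requirement met.
Cost = 230×35 + 210×40 + 160×65 + 110×100 + 50×105 = 43100.

43100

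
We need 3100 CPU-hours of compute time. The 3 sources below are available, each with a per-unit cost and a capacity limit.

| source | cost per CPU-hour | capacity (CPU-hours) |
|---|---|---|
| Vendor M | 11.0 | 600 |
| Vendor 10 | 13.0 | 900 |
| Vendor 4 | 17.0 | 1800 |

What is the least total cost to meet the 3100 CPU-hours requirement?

Cheapest first:
Vendor M (11.0): use full 600 → 2500 CPU-hours to go.
Vendor 10 (13.0): use full 900 → 1600 CPU-hours to go.
Vendor 4 at 17.0: take 1600 of its 1800 → requirement met.
Cost = 600×11.0 + 900×13.0 + 1600×17.0 = 45500.

45500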